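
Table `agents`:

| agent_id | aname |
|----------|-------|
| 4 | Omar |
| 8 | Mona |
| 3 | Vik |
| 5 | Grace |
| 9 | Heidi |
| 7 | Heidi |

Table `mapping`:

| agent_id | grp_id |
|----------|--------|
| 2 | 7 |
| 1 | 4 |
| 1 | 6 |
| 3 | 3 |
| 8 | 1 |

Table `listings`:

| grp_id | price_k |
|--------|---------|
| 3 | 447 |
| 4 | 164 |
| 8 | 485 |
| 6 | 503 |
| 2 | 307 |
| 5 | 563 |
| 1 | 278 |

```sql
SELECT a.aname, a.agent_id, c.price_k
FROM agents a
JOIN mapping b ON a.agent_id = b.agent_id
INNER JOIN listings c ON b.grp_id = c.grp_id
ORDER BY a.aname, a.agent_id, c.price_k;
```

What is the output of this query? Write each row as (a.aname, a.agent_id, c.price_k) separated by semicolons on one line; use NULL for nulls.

(Mona, 8, 278); (Vik, 3, 447)

Step 1 — a INNER JOIN b on agent_id → 2 row(s).
Then INNER JOIN `listings c` on grp_id: keep only rows whose b.grp_id appears in c.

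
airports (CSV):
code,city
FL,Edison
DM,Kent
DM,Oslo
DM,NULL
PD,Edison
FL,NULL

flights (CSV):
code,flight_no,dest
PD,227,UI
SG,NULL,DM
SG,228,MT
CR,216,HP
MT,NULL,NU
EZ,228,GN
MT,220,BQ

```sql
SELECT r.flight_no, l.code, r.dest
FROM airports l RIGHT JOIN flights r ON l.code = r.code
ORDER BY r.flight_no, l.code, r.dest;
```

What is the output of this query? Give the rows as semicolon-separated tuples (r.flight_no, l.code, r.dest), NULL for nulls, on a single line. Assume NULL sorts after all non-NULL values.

(216, NULL, HP); (220, NULL, BQ); (227, PD, UI); (228, NULL, GN); (228, NULL, MT); (NULL, NULL, DM); (NULL, NULL, NU)

RIGHT JOIN keeps every row from `flights`; unmatched rows get NULL for `airports`'s columns.
Matching on l.code = r.code.
- l row (code=FL): no match.
- l row (code=DM): no match.
- l row (code=DM): no match.
- l row (code=DM): no match.
- l row (code=PD): matches 1 r row(s) → 1 output row(s).
- l row (code=FL): no match.
- 6 r row(s) had no l match → kept, l columns NULL.
After projecting and ordering:
r.flight_no | l.code | r.dest
216 | NULL | HP
220 | NULL | BQ
227 | PD | UI
228 | NULL | GN
228 | NULL | MT
NULL | NULL | DM
NULL | NULL | NU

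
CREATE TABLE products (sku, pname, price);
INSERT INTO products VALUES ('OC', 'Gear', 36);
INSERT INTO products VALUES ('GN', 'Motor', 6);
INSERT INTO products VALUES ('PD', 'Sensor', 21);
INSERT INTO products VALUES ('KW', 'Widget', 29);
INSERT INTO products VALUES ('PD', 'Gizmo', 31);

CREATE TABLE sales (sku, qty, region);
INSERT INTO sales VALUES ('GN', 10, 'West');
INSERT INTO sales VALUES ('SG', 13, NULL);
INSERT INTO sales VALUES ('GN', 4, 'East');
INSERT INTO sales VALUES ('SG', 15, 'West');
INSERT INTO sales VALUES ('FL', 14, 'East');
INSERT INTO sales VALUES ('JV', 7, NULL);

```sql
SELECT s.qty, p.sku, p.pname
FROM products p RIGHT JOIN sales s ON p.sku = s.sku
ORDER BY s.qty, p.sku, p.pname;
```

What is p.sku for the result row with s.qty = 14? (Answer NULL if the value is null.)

NULL

RIGHT JOIN keeps every row from `sales`; unmatched rows get NULL for `products`'s columns.
Matching on p.sku = s.sku.
- p row (sku=OC): no match.
- p row (sku=GN): matches 2 s row(s) → 2 output row(s).
- p row (sku=PD): no match.
- p row (sku=KW): no match.
- p row (sku=PD): no match.
- 4 s row(s) had no p match → kept, p columns NULL.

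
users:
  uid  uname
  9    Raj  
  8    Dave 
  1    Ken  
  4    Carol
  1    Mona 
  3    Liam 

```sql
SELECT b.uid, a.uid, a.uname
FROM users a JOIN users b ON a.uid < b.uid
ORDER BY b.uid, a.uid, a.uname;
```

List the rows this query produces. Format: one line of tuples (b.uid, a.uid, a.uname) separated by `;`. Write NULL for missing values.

(3, 1, Ken); (3, 1, Mona); (4, 1, Ken); (4, 1, Mona); (4, 3, Liam); (8, 1, Ken); (8, 1, Mona); (8, 3, Liam); (8, 4, Carol); (9, 1, Ken); (9, 1, Mona); (9, 3, Liam); (9, 4, Carol); (9, 8, Dave)

INNER JOIN keeps only pairs where the ON condition holds.
Matching on a.uid < b.uid.
- a row (uid=9): no match → dropped.
- a row (uid=8): matches 1 b row(s) → 1 output row(s).
- a row (uid=1): matches 4 b row(s) → 4 output row(s).
- a row (uid=4): matches 2 b row(s) → 2 output row(s).
- a row (uid=1): matches 4 b row(s) → 4 output row(s).
- a row (uid=3): matches 3 b row(s) → 3 output row(s).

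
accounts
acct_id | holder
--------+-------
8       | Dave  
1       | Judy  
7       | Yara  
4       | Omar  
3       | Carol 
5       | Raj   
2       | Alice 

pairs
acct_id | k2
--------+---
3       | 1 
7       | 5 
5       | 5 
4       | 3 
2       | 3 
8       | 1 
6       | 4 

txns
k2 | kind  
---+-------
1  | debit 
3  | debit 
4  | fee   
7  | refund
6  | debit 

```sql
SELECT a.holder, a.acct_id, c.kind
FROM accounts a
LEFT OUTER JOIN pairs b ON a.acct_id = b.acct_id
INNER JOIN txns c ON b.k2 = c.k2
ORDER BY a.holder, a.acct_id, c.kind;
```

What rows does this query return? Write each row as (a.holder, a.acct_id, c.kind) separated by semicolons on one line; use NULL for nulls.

(Alice, 2, debit); (Carol, 3, debit); (Dave, 8, debit); (Omar, 4, debit)

Joins associate left-to-right: accounts LEFT JOIN pairs on acct_id gives 7 intermediate row(s).
Then INNER JOIN `txns c` on k2: keep only rows whose b.k2 appears in c.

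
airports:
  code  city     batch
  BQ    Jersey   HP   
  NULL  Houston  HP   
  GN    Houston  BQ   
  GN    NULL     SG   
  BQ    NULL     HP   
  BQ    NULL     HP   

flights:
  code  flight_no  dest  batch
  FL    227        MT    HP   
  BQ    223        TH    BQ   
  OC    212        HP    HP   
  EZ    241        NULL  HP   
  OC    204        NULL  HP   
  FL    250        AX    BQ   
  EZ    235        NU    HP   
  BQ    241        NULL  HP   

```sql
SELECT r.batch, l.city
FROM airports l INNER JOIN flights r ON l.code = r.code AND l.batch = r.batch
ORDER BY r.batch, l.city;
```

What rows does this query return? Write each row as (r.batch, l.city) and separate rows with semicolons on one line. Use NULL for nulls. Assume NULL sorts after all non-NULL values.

(HP, Jersey); (HP, NULL); (HP, NULL)

INNER JOIN keeps only pairs where the ON condition holds.
Matching on l.code = r.code AND l.batch = r.batch. A NULL in a compared column never satisfies the condition.
Matched pairs: 3.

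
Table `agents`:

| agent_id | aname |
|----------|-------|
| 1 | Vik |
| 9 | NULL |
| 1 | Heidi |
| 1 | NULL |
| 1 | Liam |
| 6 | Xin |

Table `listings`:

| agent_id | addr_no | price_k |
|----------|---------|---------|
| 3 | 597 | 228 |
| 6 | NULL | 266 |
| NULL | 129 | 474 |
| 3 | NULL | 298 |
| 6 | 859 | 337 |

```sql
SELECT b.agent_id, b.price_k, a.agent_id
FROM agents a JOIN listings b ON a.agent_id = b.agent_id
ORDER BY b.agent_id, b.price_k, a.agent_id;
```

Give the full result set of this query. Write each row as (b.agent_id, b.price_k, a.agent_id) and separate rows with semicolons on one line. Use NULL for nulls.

(6, 266, 6); (6, 337, 6)

INNER JOIN keeps only pairs where the ON condition holds.
Matching on a.agent_id = b.agent_id. A NULL in a compared column never satisfies the condition.
- a (agent_id=1) has no partner → excluded.
- a (agent_id=9) has no partner → excluded.
- a (agent_id=1) has no partner → excluded.
- a (agent_id=1) has no partner → excluded.
- a (agent_id=1) has no partner → excluded.
- a (agent_id=6) pairs with 2 row(s) of b.
After projecting and ordering:
b.agent_id | b.price_k | a.agent_id
6 | 266 | 6
6 | 337 | 6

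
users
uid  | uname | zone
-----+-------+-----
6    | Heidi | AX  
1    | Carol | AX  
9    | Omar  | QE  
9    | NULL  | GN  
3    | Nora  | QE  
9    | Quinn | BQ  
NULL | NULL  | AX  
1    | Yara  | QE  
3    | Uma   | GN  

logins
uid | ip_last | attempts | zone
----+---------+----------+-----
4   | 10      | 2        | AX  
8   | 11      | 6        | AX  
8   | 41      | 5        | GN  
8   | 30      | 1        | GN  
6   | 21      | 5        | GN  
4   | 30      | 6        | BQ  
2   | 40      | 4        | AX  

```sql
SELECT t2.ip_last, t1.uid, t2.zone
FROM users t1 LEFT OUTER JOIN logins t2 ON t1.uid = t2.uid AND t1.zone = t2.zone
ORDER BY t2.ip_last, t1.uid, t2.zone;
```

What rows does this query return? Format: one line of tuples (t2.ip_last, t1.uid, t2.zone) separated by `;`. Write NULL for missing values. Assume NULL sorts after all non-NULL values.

(NULL, 1, NULL); (NULL, 1, NULL); (NULL, 3, NULL); (NULL, 3, NULL); (NULL, 6, NULL); (NULL, 9, NULL); (NULL, 9, NULL); (NULL, 9, NULL); (NULL, NULL, NULL)

LEFT JOIN keeps every row from `users`; unmatched rows get NULL for `logins`'s columns.
Matching on t1.uid = t2.uid AND t1.zone = t2.zone. A NULL in a compared column never satisfies the condition.
- uid=6, zone=AX: no t2 row matches, row kept with t2 columns NULL.
- uid=1, zone=AX: no t2 row matches, row kept with t2 columns NULL.
- uid=9, zone=QE: no t2 row matches, row kept with t2 columns NULL.
- uid=9, zone=GN: no t2 row matches, row kept with t2 columns NULL.
- uid=3, zone=QE: no t2 row matches, row kept with t2 columns NULL.
- uid=9, zone=BQ: no t2 row matches, row kept with t2 columns NULL.
- uid=NULL, zone=AX: no t2 row matches, row kept with t2 columns NULL.
- uid=1, zone=QE: no t2 row matches, row kept with t2 columns NULL.
- uid=3, zone=GN: no t2 row matches, row kept with t2 columns NULL.
After projecting and ordering:
t2.ip_last | t1.uid | t2.zone
NULL | 1 | NULL
NULL | 1 | NULL
NULL | 3 | NULL
NULL | 3 | NULL
NULL | 6 | NULL
NULL | 9 | NULL
NULL | 9 | NULL
NULL | 9 | NULL
NULL | NULL | NULL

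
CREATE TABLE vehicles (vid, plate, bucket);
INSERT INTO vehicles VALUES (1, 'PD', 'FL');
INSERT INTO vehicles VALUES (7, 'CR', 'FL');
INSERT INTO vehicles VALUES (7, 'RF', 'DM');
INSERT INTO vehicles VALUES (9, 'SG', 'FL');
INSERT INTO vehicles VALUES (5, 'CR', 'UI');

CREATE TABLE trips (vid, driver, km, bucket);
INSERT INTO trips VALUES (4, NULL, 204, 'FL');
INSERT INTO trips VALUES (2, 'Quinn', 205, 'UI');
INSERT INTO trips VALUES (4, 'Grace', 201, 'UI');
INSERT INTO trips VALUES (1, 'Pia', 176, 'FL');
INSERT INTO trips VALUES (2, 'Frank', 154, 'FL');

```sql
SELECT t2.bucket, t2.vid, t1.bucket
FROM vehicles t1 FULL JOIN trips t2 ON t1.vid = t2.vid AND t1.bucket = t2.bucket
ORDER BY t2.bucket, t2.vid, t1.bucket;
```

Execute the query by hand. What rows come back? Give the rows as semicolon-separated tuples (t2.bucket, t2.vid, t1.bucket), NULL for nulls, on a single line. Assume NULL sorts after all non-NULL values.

(FL, 1, FL); (FL, 2, NULL); (FL, 4, NULL); (UI, 2, NULL); (UI, 4, NULL); (NULL, NULL, DM); (NULL, NULL, FL); (NULL, NULL, FL); (NULL, NULL, UI)

FULL OUTER JOIN keeps every row from both sides; unmatched rows get NULL for the other side's columns.
Matching on t1.vid = t2.vid AND t1.bucket = t2.bucket.
Matched pairs: 1; unmatched t1 rows kept: 4; unmatched t2 rows kept: 4.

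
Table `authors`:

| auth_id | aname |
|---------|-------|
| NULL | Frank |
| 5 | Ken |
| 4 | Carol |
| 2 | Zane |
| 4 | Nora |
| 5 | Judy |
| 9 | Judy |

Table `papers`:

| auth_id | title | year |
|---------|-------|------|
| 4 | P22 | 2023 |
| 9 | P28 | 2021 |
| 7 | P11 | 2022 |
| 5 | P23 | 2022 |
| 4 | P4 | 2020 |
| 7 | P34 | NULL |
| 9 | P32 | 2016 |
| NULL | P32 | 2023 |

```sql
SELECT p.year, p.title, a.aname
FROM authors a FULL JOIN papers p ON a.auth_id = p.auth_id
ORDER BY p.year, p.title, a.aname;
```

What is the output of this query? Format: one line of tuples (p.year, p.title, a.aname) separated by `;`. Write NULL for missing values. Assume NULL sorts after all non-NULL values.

FULL OUTER JOIN keeps every row from both sides; unmatched rows get NULL for the other side's columns.
Matching on a.auth_id = p.auth_id. A NULL in a compared column never satisfies the condition.
- a[0] auth_id=NULL → no match; kept with NULLs on the p side.
- a[1] auth_id=5 → 1 match(es) in p → 1 row(s).
- a[2] auth_id=4 → 2 match(es) in p → 2 row(s).
- a[3] auth_id=2 → no match; kept with NULLs on the p side.
- a[4] auth_id=4 → 2 match(es) in p → 2 row(s).
- a[5] auth_id=5 → 1 match(es) in p → 1 row(s).
- a[6] auth_id=9 → 2 match(es) in p → 2 row(s).
- 3 row(s) from p found no a partner → padded with NULL.

(2016, P32, Judy); (2020, P4, Carol); (2020, P4, Nora); (2021, P28, Judy); (2022, P11, NULL); (2022, P23, Judy); (2022, P23, Ken); (2023, P22, Carol); (2023, P22, Nora); (2023, P32, NULL); (NULL, P34, NULL); (NULL, NULL, Frank); (NULL, NULL, Zane)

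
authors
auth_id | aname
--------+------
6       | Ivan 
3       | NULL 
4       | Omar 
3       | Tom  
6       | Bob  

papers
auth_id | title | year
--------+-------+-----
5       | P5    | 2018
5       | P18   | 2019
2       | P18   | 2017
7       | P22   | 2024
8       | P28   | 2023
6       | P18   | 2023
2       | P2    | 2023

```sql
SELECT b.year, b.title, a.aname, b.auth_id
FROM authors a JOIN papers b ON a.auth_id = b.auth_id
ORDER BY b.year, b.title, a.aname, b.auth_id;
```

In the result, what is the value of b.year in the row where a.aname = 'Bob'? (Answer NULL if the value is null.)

2023

INNER JOIN keeps only pairs where the ON condition holds.
Matching on a.auth_id = b.auth_id.
- a row (auth_id=6): matches 1 b row(s) → 1 output row(s).
- a row (auth_id=3): no match → dropped.
- a row (auth_id=4): no match → dropped.
- a row (auth_id=3): no match → dropped.
- a row (auth_id=6): matches 1 b row(s) → 1 output row(s).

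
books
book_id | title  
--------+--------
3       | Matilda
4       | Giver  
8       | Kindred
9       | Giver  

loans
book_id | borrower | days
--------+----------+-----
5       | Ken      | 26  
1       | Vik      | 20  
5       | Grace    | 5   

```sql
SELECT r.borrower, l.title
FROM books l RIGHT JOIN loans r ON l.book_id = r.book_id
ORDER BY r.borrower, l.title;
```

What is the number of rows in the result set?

RIGHT JOIN keeps every row from `loans`; unmatched rows get NULL for `books`'s columns.
Matching on l.book_id = r.book_id.
- l row (book_id=3): no match.
- l row (book_id=4): no match.
- l row (book_id=8): no match.
- l row (book_id=9): no match.
- 3 r row(s) had no l match → kept, l columns NULL.
Total: 0 matched + 3 padded = 3 rows.

3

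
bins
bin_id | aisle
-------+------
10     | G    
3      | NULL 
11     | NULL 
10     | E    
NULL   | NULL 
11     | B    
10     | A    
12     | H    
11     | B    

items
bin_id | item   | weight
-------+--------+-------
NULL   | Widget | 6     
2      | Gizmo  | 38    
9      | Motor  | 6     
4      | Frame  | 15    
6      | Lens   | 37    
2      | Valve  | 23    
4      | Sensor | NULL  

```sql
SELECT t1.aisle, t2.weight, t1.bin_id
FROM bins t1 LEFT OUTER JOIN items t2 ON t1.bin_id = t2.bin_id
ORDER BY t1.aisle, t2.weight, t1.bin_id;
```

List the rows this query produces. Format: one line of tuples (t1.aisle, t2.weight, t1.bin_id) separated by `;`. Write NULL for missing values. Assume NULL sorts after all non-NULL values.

LEFT JOIN keeps every row from `bins`; unmatched rows get NULL for `items`'s columns.
Matching on t1.bin_id = t2.bin_id. A NULL in a compared column never satisfies the condition.
- t1[0] bin_id=10 → no match; kept with NULLs on the t2 side.
- t1[1] bin_id=3 → no match; kept with NULLs on the t2 side.
- t1[2] bin_id=11 → no match; kept with NULLs on the t2 side.
- t1[3] bin_id=10 → no match; kept with NULLs on the t2 side.
- t1[4] bin_id=NULL → no match; kept with NULLs on the t2 side.
- t1[5] bin_id=11 → no match; kept with NULLs on the t2 side.
- t1[6] bin_id=10 → no match; kept with NULLs on the t2 side.
- t1[7] bin_id=12 → no match; kept with NULLs on the t2 side.
- t1[8] bin_id=11 → no match; kept with NULLs on the t2 side.
After projecting and ordering:
t1.aisle | t2.weight | t1.bin_id
A | NULL | 10
B | NULL | 11
B | NULL | 11
E | NULL | 10
G | NULL | 10
H | NULL | 12
NULL | NULL | 3
NULL | NULL | 11
NULL | NULL | NULL

(A, NULL, 10); (B, NULL, 11); (B, NULL, 11); (E, NULL, 10); (G, NULL, 10); (H, NULL, 12); (NULL, NULL, 3); (NULL, NULL, 11); (NULL, NULL, NULL)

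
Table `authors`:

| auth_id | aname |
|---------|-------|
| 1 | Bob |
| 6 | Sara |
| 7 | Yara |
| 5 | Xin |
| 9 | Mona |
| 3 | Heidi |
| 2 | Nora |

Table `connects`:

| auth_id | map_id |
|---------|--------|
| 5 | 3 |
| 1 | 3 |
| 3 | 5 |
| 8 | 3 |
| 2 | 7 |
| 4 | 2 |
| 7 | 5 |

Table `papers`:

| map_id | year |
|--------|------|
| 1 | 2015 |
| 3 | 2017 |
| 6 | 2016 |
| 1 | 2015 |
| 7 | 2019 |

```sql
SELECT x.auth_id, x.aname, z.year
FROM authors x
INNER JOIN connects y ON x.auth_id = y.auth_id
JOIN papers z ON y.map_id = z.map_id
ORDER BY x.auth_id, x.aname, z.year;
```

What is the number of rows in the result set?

Joins associate left-to-right: authors INNER JOIN connects on auth_id gives 5 intermediate row(s).
Then INNER JOIN `papers z` on map_id: keep only rows whose y.map_id appears in z.
Result: 3 row(s).

3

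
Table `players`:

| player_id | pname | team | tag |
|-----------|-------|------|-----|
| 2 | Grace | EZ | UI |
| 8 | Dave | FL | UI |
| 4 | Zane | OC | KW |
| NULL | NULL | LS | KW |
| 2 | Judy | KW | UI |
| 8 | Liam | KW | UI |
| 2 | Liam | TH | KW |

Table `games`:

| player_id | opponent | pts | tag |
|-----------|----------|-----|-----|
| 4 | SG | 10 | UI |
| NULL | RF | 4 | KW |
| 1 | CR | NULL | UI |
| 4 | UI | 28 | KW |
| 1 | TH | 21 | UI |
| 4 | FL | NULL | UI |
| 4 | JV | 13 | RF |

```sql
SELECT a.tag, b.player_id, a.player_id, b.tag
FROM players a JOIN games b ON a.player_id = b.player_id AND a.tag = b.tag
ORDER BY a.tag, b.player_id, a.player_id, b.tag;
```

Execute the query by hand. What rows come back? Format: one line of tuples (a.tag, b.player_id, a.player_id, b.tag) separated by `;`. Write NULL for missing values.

(KW, 4, 4, KW)

INNER JOIN keeps only pairs where the ON condition holds.
Matching on a.player_id = b.player_id AND a.tag = b.tag. A NULL in a compared column never satisfies the condition.
Matched pairs: 1.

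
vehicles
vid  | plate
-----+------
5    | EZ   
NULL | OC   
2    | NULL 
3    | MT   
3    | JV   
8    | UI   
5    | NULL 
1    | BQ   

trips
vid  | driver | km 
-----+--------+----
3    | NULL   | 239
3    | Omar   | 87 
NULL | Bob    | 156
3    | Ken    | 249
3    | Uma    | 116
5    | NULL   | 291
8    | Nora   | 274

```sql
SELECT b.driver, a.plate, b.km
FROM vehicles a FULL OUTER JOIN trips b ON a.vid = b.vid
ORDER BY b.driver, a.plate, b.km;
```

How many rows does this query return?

FULL OUTER JOIN keeps every row from both sides; unmatched rows get NULL for the other side's columns.
Matching on a.vid = b.vid. A NULL in a compared column never satisfies the condition.
- a row (vid=5): matches 1 b row(s) → 1 output row(s).
- a row (vid=NULL): no match → kept, b columns NULL.
- a row (vid=2): no match → kept, b columns NULL.
- a row (vid=3): matches 4 b row(s) → 4 output row(s).
- a row (vid=3): matches 4 b row(s) → 4 output row(s).
- a row (vid=8): matches 1 b row(s) → 1 output row(s).
- a row (vid=5): matches 1 b row(s) → 1 output row(s).
- a row (vid=1): no match → kept, b columns NULL.
- plus 1 unmatched b row(s), each kept with NULL a columns.
Total: 11 matched + 4 padded = 15 rows.

15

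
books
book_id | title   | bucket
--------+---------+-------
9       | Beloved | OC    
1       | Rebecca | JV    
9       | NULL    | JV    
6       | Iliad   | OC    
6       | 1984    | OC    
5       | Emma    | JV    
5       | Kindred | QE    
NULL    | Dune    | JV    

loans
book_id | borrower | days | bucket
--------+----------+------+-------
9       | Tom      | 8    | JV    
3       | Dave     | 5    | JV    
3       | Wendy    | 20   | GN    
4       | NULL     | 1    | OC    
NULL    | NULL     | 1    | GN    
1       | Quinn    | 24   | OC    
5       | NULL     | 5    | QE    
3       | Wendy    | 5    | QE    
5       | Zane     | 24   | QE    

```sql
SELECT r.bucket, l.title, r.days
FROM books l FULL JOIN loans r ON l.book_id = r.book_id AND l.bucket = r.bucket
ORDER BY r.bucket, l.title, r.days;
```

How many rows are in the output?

15

FULL OUTER JOIN keeps every row from both sides; unmatched rows get NULL for the other side's columns.
Matching on l.book_id = r.book_id AND l.bucket = r.bucket. A NULL in a compared column never satisfies the condition.
Matched pairs: 3; unmatched l rows kept: 6; unmatched r rows kept: 6.
Total: 3 matched + 12 padded = 15 rows.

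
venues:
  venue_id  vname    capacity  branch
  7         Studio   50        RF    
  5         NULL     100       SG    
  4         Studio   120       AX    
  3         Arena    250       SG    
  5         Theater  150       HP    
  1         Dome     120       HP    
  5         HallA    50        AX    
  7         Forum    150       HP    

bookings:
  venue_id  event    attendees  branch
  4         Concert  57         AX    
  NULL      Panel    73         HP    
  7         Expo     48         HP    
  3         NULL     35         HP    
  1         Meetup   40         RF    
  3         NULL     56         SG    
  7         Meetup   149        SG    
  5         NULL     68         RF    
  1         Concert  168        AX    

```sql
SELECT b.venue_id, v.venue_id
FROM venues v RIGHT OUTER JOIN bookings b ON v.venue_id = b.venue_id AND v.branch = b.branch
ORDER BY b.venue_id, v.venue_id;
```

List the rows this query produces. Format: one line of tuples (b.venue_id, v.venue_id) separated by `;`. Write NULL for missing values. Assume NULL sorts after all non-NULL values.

(1, NULL); (1, NULL); (3, 3); (3, NULL); (4, 4); (5, NULL); (7, 7); (7, NULL); (NULL, NULL)

RIGHT JOIN keeps every row from `bookings`; unmatched rows get NULL for `venues`'s columns.
Matching on v.venue_id = b.venue_id AND v.branch = b.branch. A NULL in a compared column never satisfies the condition.
Matched pairs: 3; unmatched b rows kept: 6.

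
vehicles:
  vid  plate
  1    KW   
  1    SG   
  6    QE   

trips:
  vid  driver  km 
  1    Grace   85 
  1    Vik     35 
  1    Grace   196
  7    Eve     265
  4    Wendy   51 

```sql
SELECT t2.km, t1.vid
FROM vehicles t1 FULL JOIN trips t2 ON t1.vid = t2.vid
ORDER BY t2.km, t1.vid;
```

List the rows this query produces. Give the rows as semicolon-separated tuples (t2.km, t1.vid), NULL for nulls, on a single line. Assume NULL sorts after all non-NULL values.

FULL OUTER JOIN keeps every row from both sides; unmatched rows get NULL for the other side's columns.
Matching on t1.vid = t2.vid.
Matched pairs: 6; unmatched t1 rows kept: 1; unmatched t2 rows kept: 2.

(35, 1); (35, 1); (51, NULL); (85, 1); (85, 1); (196, 1); (196, 1); (265, NULL); (NULL, 6)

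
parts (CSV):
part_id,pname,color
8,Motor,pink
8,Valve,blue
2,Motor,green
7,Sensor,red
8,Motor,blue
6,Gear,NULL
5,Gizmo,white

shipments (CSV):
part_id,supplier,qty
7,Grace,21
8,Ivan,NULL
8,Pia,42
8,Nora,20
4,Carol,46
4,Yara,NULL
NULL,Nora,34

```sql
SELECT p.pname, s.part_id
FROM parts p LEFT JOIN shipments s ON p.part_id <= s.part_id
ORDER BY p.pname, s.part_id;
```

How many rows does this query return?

LEFT JOIN keeps every row from `parts`; unmatched rows get NULL for `shipments`'s columns.
Matching on p.part_id <= s.part_id. A NULL in a compared column never satisfies the condition.
- p[0] part_id=8 → 3 match(es) in s → 3 row(s).
- p[1] part_id=8 → 3 match(es) in s → 3 row(s).
- p[2] part_id=2 → 6 match(es) in s → 6 row(s).
- p[3] part_id=7 → 4 match(es) in s → 4 row(s).
- p[4] part_id=8 → 3 match(es) in s → 3 row(s).
- p[5] part_id=6 → 4 match(es) in s → 4 row(s).
- p[6] part_id=5 → 4 match(es) in s → 4 row(s).
Total: 27 rows.

27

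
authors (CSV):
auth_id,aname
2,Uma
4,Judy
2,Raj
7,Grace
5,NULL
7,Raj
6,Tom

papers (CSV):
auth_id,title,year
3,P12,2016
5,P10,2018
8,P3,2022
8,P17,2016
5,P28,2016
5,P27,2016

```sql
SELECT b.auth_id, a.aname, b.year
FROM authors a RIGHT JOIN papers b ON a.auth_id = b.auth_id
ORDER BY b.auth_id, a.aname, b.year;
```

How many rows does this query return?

6

RIGHT JOIN keeps every row from `papers`; unmatched rows get NULL for `authors`'s columns.
Matching on a.auth_id = b.auth_id.
- auth_id=2: no matching b row.
- auth_id=4: no matching b row.
- auth_id=2: no matching b row.
- auth_id=7: no matching b row.
- auth_id=5: 3 matching b row(s), so 3 row(s) emitted.
- auth_id=7: no matching b row.
- auth_id=6: no matching b row.
- plus 3 unmatched b row(s), each kept with NULL a columns.
Total: 3 matched + 3 padded = 6 rows.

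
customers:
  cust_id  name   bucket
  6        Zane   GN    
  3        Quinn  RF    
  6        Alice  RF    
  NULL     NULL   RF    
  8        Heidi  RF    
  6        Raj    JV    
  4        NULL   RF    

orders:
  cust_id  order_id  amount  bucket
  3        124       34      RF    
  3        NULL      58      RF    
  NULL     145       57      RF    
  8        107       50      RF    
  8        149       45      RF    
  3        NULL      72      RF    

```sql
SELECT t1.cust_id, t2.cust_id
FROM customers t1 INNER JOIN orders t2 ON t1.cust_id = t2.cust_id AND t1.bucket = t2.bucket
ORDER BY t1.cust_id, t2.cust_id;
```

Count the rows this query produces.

INNER JOIN keeps only pairs where the ON condition holds.
Matching on t1.cust_id = t2.cust_id AND t1.bucket = t2.bucket. A NULL in a compared column never satisfies the condition.
- t1 row (cust_id=6, bucket=GN): no match → dropped.
- t1 row (cust_id=3, bucket=RF): matches 3 t2 row(s) → 3 output row(s).
- t1 row (cust_id=6, bucket=RF): no match → dropped.
- t1 row (cust_id=NULL, bucket=RF): no match → dropped.
- t1 row (cust_id=8, bucket=RF): matches 2 t2 row(s) → 2 output row(s).
- t1 row (cust_id=6, bucket=JV): no match → dropped.
- t1 row (cust_id=4, bucket=RF): no match → dropped.
Total: 5 rows.

5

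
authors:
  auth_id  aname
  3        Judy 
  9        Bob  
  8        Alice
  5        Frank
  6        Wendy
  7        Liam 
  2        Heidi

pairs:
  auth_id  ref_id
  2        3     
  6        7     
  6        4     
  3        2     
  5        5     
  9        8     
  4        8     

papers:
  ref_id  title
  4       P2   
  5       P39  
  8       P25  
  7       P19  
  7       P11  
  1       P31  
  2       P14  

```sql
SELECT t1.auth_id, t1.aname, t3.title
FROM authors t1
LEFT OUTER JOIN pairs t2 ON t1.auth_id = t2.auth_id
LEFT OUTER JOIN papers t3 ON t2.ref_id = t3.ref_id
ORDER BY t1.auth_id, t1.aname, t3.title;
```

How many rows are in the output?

9

Joins associate left-to-right: authors LEFT JOIN pairs on auth_id gives 8 intermediate row(s).
Then LEFT JOIN `papers t3` on ref_id: each of those 8 rows is kept; rows whose t2.ref_id has no match in t3 get NULL for t3's columns.
Result: 9 row(s).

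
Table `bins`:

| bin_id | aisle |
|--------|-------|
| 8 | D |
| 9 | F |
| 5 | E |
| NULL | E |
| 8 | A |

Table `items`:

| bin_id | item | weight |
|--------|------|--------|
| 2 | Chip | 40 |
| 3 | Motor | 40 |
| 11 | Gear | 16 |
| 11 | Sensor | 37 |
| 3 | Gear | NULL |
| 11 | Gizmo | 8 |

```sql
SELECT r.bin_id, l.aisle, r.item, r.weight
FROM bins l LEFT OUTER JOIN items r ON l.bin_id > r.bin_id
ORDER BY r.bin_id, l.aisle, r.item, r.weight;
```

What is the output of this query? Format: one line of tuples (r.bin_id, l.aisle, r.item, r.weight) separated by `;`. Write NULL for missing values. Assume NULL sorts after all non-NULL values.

LEFT JOIN keeps every row from `bins`; unmatched rows get NULL for `items`'s columns.
Matching on l.bin_id > r.bin_id. A NULL in a compared column never satisfies the condition.
- l[0] bin_id=8 → 3 match(es) in r → 3 row(s).
- l[1] bin_id=9 → 3 match(es) in r → 3 row(s).
- l[2] bin_id=5 → 3 match(es) in r → 3 row(s).
- l[3] bin_id=NULL → no match; kept with NULLs on the r side.
- l[4] bin_id=8 → 3 match(es) in r → 3 row(s).

(2, A, Chip, 40); (2, D, Chip, 40); (2, E, Chip, 40); (2, F, Chip, 40); (3, A, Gear, NULL); (3, A, Motor, 40); (3, D, Gear, NULL); (3, D, Motor, 40); (3, E, Gear, NULL); (3, E, Motor, 40); (3, F, Gear, NULL); (3, F, Motor, 40); (NULL, E, NULL, NULL)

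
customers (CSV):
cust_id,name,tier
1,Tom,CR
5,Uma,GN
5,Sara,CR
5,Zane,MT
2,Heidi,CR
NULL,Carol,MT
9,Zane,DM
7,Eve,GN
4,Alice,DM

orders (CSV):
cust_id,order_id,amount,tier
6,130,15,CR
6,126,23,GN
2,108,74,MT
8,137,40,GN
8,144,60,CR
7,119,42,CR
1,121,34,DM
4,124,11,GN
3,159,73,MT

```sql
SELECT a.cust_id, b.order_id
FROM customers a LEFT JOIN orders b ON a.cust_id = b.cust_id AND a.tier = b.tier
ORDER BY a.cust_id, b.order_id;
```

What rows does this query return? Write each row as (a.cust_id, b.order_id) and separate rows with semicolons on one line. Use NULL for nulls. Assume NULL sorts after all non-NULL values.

LEFT JOIN keeps every row from `customers`; unmatched rows get NULL for `orders`'s columns.
Matching on a.cust_id = b.cust_id AND a.tier = b.tier. A NULL in a compared column never satisfies the condition.
- a row (cust_id=1, tier=CR): no match → kept, b columns NULL.
- a row (cust_id=5, tier=GN): no match → kept, b columns NULL.
- a row (cust_id=5, tier=CR): no match → kept, b columns NULL.
- a row (cust_id=5, tier=MT): no match → kept, b columns NULL.
- a row (cust_id=2, tier=CR): no match → kept, b columns NULL.
- a row (cust_id=NULL, tier=MT): no match → kept, b columns NULL.
- a row (cust_id=9, tier=DM): no match → kept, b columns NULL.
- a row (cust_id=7, tier=GN): no match → kept, b columns NULL.
- a row (cust_id=4, tier=DM): no match → kept, b columns NULL.
After projecting and ordering:
a.cust_id | b.order_id
1 | NULL
2 | NULL
4 | NULL
5 | NULL
5 | NULL
5 | NULL
7 | NULL
9 | NULL
NULL | NULL

(1, NULL); (2, NULL); (4, NULL); (5, NULL); (5, NULL); (5, NULL); (7, NULL); (9, NULL); (NULL, NULL)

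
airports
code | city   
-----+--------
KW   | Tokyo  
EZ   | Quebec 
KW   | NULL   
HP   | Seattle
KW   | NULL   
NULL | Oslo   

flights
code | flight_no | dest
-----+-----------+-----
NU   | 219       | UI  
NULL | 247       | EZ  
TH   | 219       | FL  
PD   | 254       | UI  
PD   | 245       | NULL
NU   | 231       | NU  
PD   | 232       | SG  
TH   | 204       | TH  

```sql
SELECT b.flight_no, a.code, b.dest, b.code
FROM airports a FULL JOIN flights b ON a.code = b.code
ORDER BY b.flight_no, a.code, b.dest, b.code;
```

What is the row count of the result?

14

FULL OUTER JOIN keeps every row from both sides; unmatched rows get NULL for the other side's columns.
Matching on a.code = b.code. A NULL in a compared column never satisfies the condition.
- a row (code=KW): no match → kept, b columns NULL.
- a row (code=EZ): no match → kept, b columns NULL.
- a row (code=KW): no match → kept, b columns NULL.
- a row (code=HP): no match → kept, b columns NULL.
- a row (code=KW): no match → kept, b columns NULL.
- a row (code=NULL): no match → kept, b columns NULL.
- 8 row(s) from b found no a partner → padded with NULL.
Total: 0 matched + 14 padded = 14 rows.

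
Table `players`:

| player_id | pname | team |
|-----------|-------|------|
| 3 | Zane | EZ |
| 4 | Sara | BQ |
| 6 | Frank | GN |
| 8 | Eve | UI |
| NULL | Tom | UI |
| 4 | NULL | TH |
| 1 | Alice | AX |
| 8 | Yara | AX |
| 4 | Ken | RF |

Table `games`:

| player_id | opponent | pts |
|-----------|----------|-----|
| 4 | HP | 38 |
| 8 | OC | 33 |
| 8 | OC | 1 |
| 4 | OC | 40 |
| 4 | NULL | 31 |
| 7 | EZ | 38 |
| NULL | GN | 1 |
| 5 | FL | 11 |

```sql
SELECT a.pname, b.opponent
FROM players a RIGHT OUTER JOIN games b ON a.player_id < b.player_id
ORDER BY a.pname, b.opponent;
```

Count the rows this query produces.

RIGHT JOIN keeps every row from `games`; unmatched rows get NULL for `players`'s columns.
Matching on a.player_id < b.player_id. A NULL in a compared column never satisfies the condition.
- a[0] player_id=3 → 7 match(es) in b → 7 row(s).
- a[1] player_id=4 → 4 match(es) in b → 4 row(s).
- a[2] player_id=6 → 3 match(es) in b → 3 row(s).
- a[3] player_id=8 → no match.
- a[4] player_id=NULL → no match.
- a[5] player_id=4 → 4 match(es) in b → 4 row(s).
- a[6] player_id=1 → 7 match(es) in b → 7 row(s).
- a[7] player_id=8 → no match.
- a[8] player_id=4 → 4 match(es) in b → 4 row(s).
- 1 row(s) from b found no a partner → padded with NULL.
Total: 29 matched + 1 padded = 30 rows.

30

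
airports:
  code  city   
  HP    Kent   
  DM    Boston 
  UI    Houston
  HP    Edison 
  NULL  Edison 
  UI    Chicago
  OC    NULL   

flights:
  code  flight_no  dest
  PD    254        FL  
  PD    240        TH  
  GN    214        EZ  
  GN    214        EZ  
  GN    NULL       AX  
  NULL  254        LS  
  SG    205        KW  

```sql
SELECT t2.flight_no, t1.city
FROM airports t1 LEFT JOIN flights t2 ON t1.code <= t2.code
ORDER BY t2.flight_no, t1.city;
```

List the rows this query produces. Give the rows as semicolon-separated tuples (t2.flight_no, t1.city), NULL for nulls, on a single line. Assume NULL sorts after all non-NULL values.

(205, Boston); (205, Edison); (205, Kent); (205, NULL); (214, Boston); (214, Boston); (240, Boston); (240, Edison); (240, Kent); (240, NULL); (254, Boston); (254, Edison); (254, Kent); (254, NULL); (NULL, Boston); (NULL, Chicago); (NULL, Edison); (NULL, Houston)

LEFT JOIN keeps every row from `airports`; unmatched rows get NULL for `flights`'s columns.
Matching on t1.code <= t2.code. A NULL in a compared column never satisfies the condition.
Matched pairs: 15; unmatched t1 rows kept: 3.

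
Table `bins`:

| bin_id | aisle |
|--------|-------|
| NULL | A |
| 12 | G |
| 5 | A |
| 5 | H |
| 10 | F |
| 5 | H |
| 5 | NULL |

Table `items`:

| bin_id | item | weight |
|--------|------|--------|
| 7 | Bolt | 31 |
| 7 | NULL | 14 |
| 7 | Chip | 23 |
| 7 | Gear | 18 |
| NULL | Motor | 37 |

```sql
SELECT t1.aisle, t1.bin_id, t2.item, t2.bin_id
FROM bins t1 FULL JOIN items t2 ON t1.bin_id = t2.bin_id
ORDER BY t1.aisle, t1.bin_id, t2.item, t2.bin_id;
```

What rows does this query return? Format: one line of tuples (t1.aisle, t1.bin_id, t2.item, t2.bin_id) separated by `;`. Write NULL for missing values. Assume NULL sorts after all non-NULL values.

(A, 5, NULL, NULL); (A, NULL, NULL, NULL); (F, 10, NULL, NULL); (G, 12, NULL, NULL); (H, 5, NULL, NULL); (H, 5, NULL, NULL); (NULL, 5, NULL, NULL); (NULL, NULL, Bolt, 7); (NULL, NULL, Chip, 7); (NULL, NULL, Gear, 7); (NULL, NULL, Motor, NULL); (NULL, NULL, NULL, 7)

FULL OUTER JOIN keeps every row from both sides; unmatched rows get NULL for the other side's columns.
Matching on t1.bin_id = t2.bin_id. A NULL in a compared column never satisfies the condition.
- t1 row (bin_id=NULL): no match → kept, t2 columns NULL.
- t1 row (bin_id=12): no match → kept, t2 columns NULL.
- t1 row (bin_id=5): no match → kept, t2 columns NULL.
- t1 row (bin_id=5): no match → kept, t2 columns NULL.
- t1 row (bin_id=10): no match → kept, t2 columns NULL.
- t1 row (bin_id=5): no match → kept, t2 columns NULL.
- t1 row (bin_id=5): no match → kept, t2 columns NULL.
- 5 row(s) from t2 found no t1 partner → padded with NULL.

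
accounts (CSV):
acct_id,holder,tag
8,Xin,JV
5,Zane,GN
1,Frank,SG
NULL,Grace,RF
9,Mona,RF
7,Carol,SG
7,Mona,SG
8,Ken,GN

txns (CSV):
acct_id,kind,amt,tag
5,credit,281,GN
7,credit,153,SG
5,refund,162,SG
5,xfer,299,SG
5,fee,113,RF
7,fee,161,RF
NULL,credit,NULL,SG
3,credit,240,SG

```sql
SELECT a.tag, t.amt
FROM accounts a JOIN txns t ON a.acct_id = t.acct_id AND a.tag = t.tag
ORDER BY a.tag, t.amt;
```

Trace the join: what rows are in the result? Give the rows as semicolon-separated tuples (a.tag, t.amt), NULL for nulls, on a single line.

(GN, 281); (SG, 153); (SG, 153)

INNER JOIN keeps only pairs where the ON condition holds.
Matching on a.acct_id = t.acct_id AND a.tag = t.tag. A NULL in a compared column never satisfies the condition.
- a[0] acct_id=8, tag=JV → no match; dropped.
- a[1] acct_id=5, tag=GN → 1 match(es) in t → 1 row(s).
- a[2] acct_id=1, tag=SG → no match; dropped.
- a[3] acct_id=NULL, tag=RF → no match; dropped.
- a[4] acct_id=9, tag=RF → no match; dropped.
- a[5] acct_id=7, tag=SG → 1 match(es) in t → 1 row(s).
- a[6] acct_id=7, tag=SG → 1 match(es) in t → 1 row(s).
- a[7] acct_id=8, tag=GN → no match; dropped.
After projecting and ordering:
a.tag | t.amt
GN | 281
SG | 153
SG | 153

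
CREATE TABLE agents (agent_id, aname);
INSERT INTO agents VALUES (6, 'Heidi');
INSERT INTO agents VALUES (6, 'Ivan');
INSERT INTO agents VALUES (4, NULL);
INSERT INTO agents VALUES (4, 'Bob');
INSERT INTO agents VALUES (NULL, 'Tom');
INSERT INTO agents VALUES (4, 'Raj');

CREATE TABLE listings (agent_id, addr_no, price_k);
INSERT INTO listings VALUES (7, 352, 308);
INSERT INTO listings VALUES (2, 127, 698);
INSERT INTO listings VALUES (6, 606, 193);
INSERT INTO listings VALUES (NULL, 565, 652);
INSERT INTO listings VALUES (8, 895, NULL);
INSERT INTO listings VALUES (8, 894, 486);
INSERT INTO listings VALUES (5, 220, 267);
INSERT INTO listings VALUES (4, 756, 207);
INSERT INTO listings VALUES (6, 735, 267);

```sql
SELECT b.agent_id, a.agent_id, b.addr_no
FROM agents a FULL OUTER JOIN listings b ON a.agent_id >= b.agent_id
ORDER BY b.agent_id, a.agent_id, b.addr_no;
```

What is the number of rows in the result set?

FULL OUTER JOIN keeps every row from both sides; unmatched rows get NULL for the other side's columns.
Matching on a.agent_id >= b.agent_id. A NULL in a compared column never satisfies the condition.
- agent_id=6: 5 matching b row(s), so 5 row(s) emitted.
- agent_id=6: 5 matching b row(s), so 5 row(s) emitted.
- agent_id=4: 2 matching b row(s), so 2 row(s) emitted.
- agent_id=4: 2 matching b row(s), so 2 row(s) emitted.
- agent_id=NULL: no b row matches, row kept with b columns NULL.
- agent_id=4: 2 matching b row(s), so 2 row(s) emitted.
- plus 4 unmatched b row(s), each kept with NULL a columns.
Total: 16 matched + 5 padded = 21 rows.

21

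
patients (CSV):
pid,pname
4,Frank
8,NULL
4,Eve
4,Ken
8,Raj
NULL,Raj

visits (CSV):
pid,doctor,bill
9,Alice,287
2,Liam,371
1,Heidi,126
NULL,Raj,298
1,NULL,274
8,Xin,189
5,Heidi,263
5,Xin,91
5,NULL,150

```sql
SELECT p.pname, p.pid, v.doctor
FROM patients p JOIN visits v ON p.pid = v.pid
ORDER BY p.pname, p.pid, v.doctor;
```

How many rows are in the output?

2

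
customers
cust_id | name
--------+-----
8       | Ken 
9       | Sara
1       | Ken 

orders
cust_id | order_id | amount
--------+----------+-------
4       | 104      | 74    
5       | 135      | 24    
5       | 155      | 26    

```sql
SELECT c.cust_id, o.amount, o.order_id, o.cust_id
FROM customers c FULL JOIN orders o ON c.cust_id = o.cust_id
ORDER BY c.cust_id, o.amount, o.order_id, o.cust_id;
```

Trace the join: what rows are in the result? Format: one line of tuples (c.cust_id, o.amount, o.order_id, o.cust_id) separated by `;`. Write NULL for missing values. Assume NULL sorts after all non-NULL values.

(1, NULL, NULL, NULL); (8, NULL, NULL, NULL); (9, NULL, NULL, NULL); (NULL, 24, 135, 5); (NULL, 26, 155, 5); (NULL, 74, 104, 4)

FULL OUTER JOIN keeps every row from both sides; unmatched rows get NULL for the other side's columns.
Matching on c.cust_id = o.cust_id.
- c[0] cust_id=8 → no match; kept with NULLs on the o side.
- c[1] cust_id=9 → no match; kept with NULLs on the o side.
- c[2] cust_id=1 → no match; kept with NULLs on the o side.
- 3 row(s) from o found no c partner → padded with NULL.
After projecting and ordering:
c.cust_id | o.amount | o.order_id | o.cust_id
1 | NULL | NULL | NULL
8 | NULL | NULL | NULL
9 | NULL | NULL | NULL
NULL | 24 | 135 | 5
NULL | 26 | 155 | 5
NULL | 74 | 104 | 4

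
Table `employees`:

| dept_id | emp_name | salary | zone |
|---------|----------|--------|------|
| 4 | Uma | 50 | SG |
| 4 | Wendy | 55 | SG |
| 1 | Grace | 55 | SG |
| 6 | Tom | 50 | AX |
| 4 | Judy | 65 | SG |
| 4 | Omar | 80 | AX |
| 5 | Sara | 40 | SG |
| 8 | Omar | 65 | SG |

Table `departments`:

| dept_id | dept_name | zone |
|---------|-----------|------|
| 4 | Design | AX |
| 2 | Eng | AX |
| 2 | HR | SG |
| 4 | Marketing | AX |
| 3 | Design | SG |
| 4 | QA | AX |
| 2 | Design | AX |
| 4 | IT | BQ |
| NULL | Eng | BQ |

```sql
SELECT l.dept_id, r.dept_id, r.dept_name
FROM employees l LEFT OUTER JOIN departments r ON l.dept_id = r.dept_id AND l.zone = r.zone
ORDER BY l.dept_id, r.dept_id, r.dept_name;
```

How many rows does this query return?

LEFT JOIN keeps every row from `employees`; unmatched rows get NULL for `departments`'s columns.
Matching on l.dept_id = r.dept_id AND l.zone = r.zone. A NULL in a compared column never satisfies the condition.
- l row (dept_id=4, zone=SG): no match → kept, r columns NULL.
- l row (dept_id=4, zone=SG): no match → kept, r columns NULL.
- l row (dept_id=1, zone=SG): no match → kept, r columns NULL.
- l row (dept_id=6, zone=AX): no match → kept, r columns NULL.
- l row (dept_id=4, zone=SG): no match → kept, r columns NULL.
- l row (dept_id=4, zone=AX): matches 3 r row(s) → 3 output row(s).
- l row (dept_id=5, zone=SG): no match → kept, r columns NULL.
- l row (dept_id=8, zone=SG): no match → kept, r columns NULL.
Total: 3 matched + 7 padded = 10 rows.

10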